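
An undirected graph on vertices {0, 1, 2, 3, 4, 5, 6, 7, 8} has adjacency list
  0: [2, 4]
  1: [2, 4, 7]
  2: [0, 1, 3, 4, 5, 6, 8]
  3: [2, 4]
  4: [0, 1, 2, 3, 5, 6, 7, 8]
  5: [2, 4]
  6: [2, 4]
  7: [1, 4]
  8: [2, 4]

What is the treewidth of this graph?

A width-2 tree decomposition is:
Bags: B1 = {2, 4, 6}  B2 = {2, 3, 4}  B3 = {2, 4, 5}  B4 = {0, 2, 4}  B5 = {1, 2, 4}  B6 = {1, 4, 7}  B7 = {2, 4, 8}
Tree: B1–B2, B2–B3, B2–B4, B4–B5, B5–B6, B5–B7
Every bag has size at most 3, so the width is 3 − 1 = 2 and tw(G) ≤ 2. On the other hand G contains the 3-clique {0, 2, 4}. A clique must lie in a single bag of any decomposition, so no decomposition can have width below 2. The upper and lower bounds meet at 2, so that is the treewidth.

2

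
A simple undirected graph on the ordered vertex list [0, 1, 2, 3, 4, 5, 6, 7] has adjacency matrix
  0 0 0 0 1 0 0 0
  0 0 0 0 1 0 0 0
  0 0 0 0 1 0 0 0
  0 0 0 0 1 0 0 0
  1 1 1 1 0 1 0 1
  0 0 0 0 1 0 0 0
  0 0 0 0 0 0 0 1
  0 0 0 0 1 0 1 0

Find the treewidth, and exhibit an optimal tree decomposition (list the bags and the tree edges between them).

Treewidth 1.
One such decomposition:
Bags: B1 = {4, 5}  B2 = {3, 4}  B3 = {4, 7}  B4 = {2, 4}  B5 = {1, 4}  B6 = {0, 4}  B7 = {6, 7}
Tree: B1–B2, B2–B3, B1–B4, B4–B5, B2–B6, B3–B7

The largest bag has 2 vertices, giving width 1; this decomposition certifies tw(G) ≤ 1. Since G has at least one edge (e.g. 4–5), it is not an edgeless graph, so tw(G) ≥ 1. Combining the bounds, tw(G) = 1.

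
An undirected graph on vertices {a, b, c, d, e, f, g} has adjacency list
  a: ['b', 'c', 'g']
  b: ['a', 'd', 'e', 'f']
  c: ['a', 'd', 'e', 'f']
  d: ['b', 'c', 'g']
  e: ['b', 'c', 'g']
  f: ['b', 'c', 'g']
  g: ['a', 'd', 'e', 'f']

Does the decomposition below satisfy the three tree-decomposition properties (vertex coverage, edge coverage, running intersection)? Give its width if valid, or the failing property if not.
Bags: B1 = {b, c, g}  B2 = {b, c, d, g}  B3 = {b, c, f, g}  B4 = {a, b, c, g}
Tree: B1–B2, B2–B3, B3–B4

A tree decomposition must satisfy three properties: every vertex lies in some bag; for every edge, both endpoints lie together in some bag; and for every vertex, the bags containing it form a connected subtree. Here vertex e appears in no bag, so the decomposition is invalid.

No — vertex e appears in no bag.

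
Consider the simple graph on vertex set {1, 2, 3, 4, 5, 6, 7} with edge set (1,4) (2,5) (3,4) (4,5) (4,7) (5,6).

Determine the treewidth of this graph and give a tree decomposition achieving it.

Treewidth 1.
One optimal decomposition is:
Bags: B1 = {2, 5}  B2 = {5, 6}  B3 = {4, 5}  B4 = {1, 4}  B5 = {3, 4}  B6 = {4, 7}
Tree: B1–B2, B2–B3, B3–B4, B3–B5, B5–B6

Every bag has size at most 2, so the width is 2 − 1 = 1 and tw(G) ≤ 1. G has an edge, so its treewidth is at least 1. The upper and lower bounds meet at 1, so that is the treewidth.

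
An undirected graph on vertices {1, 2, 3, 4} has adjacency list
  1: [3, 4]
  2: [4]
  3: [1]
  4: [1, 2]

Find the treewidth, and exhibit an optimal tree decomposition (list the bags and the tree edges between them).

Treewidth 1.
One optimal decomposition is:
Bags: B1 = {1, 3}  B2 = {1, 4}  B3 = {2, 4}
Tree: B1–B2, B2–B3

The largest bag has 2 vertices, giving width 1; this decomposition certifies tw(G) ≤ 1. G has an edge, so its treewidth is at least 1. The upper and lower bounds meet at 1, so that is the treewidth.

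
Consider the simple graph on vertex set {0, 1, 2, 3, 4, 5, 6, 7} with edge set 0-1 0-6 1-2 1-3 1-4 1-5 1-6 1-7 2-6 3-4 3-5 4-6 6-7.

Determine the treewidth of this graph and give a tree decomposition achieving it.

Treewidth 2.
One optimal decomposition is:
Bags: B1 = {0, 1, 6}  B2 = {1, 4, 6}  B3 = {1, 3, 4}  B4 = {1, 2, 6}  B5 = {1, 6, 7}  B6 = {1, 3, 5}
Tree: B1–B2, B2–B3, B1–B4, B1–B5, B3–B6

The largest bag has 3 vertices, giving width 2; this decomposition certifies tw(G) ≤ 2. On the other hand G contains the 3-clique {1, 3, 4}. A clique must lie in a single bag of any decomposition, so no decomposition can have width below 2. Combining the bounds, tw(G) = 2.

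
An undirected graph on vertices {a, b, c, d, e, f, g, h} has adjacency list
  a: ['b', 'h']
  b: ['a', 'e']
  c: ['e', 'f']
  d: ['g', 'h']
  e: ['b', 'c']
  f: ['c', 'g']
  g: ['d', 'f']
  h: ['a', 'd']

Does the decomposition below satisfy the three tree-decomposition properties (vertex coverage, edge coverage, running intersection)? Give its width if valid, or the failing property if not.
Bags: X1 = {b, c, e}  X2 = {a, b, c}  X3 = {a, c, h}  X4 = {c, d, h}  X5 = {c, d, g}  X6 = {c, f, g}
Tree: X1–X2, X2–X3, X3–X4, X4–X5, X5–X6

Checking the three conditions: (i) the bags cover all of {a, b, c, d, e, f, g, h}; (ii) for each edge, some bag contains both endpoints; (iii) the bags containing any fixed vertex form a subtree. All hold, so the decomposition is valid with width 3 − 1 = 2.

Yes; width 2.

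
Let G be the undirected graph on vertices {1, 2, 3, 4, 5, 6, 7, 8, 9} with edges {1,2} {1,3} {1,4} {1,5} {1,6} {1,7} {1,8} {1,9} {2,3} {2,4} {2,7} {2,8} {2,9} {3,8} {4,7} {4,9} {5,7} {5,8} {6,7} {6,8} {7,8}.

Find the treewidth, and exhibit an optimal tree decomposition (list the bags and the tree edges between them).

Treewidth 3.
One such decomposition:
Bags: B1 = {1, 5, 7, 8}  B2 = {1, 2, 7, 8}  B3 = {1, 2, 3, 8}  B4 = {1, 2, 4, 7}  B5 = {1, 6, 7, 8}  B6 = {1, 2, 4, 9}
Tree: B1–B2, B2–B3, B2–B4, B2–B5, B4–B6

Every bag has size at most 4, so the width is 4 − 1 = 3 and tw(G) ≤ 3. On the other hand G contains the 4-clique {1, 2, 3, 8}. A clique must lie in a single bag of any decomposition, so no decomposition can have width below 3. Hence tw(G) = 3 exactly.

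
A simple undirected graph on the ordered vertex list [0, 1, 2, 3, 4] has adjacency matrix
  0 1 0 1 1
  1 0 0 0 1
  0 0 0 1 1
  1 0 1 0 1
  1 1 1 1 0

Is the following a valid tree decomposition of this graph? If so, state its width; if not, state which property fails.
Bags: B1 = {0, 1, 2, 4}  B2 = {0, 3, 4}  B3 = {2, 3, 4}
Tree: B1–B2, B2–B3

A tree decomposition must satisfy three properties: every vertex lies in some bag; for every edge, both endpoints lie together in some bag; and for every vertex, the bags containing it form a connected subtree. Here bags containing vertex 2 are not connected in the tree, so the decomposition is invalid.

No — bags containing vertex 2 are not connected in the tree.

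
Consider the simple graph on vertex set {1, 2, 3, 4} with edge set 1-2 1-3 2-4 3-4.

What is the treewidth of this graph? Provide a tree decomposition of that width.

Treewidth 2.
Bags: B1 = {1, 3, 4}  B2 = {1, 2, 4}
Tree: B1–B2

Every bag has size at most 3, so the width is 3 − 1 = 2 and tw(G) ≤ 2. The edges 4–3–1–2–4 form a cycle, so G is not a tree and its treewidth is at least 2. Hence tw(G) = 2 exactly.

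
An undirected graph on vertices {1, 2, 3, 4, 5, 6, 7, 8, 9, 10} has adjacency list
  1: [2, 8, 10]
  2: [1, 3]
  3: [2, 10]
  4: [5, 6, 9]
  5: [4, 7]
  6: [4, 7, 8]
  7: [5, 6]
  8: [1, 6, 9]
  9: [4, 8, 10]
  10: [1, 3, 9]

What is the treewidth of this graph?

A width-2 tree decomposition is:
Bags: B1 = {4, 5, 7}  B2 = {4, 6, 7}  B3 = {4, 6, 9}  B4 = {6, 8, 9}  B5 = {8, 9, 10}  B6 = {1, 8, 10}  B7 = {1, 3, 10}  B8 = {1, 2, 3}
Tree: B1–B2, B2–B3, B3–B4, B4–B5, B5–B6, B6–B7, B7–B8
The largest bag has 3 vertices, giving width 2; this decomposition certifies tw(G) ≤ 2. The edges 5–7–6–4–5 form a cycle, so G is not a tree and its treewidth is at least 2. Combining the bounds, tw(G) = 2.

2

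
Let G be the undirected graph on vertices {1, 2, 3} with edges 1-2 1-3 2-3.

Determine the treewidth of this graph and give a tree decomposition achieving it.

Treewidth 2.
One optimal decomposition is:
Bags: B1 = {1, 2, 3}
Tree: (single bag)

With just one bag of size 3, the width is 3 − 1 = 2, so tw(G) ≤ 2. On the other hand G contains the 3-clique {1, 2, 3}. A clique must lie in a single bag of any decomposition, so no decomposition can have width below 2. Combining the bounds, tw(G) = 2.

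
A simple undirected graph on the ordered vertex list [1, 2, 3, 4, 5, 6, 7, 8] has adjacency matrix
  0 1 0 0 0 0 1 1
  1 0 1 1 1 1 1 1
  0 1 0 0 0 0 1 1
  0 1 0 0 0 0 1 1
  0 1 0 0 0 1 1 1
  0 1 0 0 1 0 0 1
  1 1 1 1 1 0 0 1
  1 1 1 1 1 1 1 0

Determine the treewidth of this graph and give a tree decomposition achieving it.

Treewidth 3.
Bags: B1 = {2, 5, 7, 8}  B2 = {1, 2, 7, 8}  B3 = {2, 3, 7, 8}  B4 = {2, 4, 7, 8}  B5 = {2, 5, 6, 8}
Tree: B1–B2, B1–B3, B1–B4, B1–B5

Every bag has size at most 4, so the width is 4 − 1 = 3 and tw(G) ≤ 3. On the other hand G contains the 4-clique {2, 5, 6, 8}. A clique must lie in a single bag of any decomposition, so no decomposition can have width below 3. The upper and lower bounds meet at 3, so that is the treewidth.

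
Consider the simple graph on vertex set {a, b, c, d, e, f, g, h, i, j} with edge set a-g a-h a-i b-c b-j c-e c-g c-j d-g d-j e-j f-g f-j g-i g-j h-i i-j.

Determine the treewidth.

A width-2 tree decomposition is:
Bags: B1 = {c, g, j}  B2 = {g, i, j}  B3 = {f, g, j}  B4 = {c, e, j}  B5 = {d, g, j}  B6 = {a, g, i}  B7 = {b, c, j}  B8 = {a, h, i}
Tree: B1–B2, B1–B3, B1–B4, B3–B5, B2–B6, B4–B7, B6–B8
Each bag holds 3 vertices, so the decomposition has width 2, which upper-bounds the treewidth. Conversely, {d, g, j} is a clique of size 3, and the vertices of any clique must share a bag in every tree decomposition; so some bag has ≥ 3 vertices and tw(G) ≥ 2. Therefore the treewidth is 2.

2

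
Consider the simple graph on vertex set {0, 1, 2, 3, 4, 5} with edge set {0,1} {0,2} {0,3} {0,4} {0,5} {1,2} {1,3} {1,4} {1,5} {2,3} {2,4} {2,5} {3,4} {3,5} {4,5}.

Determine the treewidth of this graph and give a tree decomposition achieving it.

A single bag containing all 6 vertices is trivially a valid decomposition of width 5. For the lower bound, the 6 vertices {0, 1, 2, 3, 4, 5} are pairwise adjacent, and any tree decomposition puts a clique entirely inside one bag — forcing width ≥ 5. Hence tw(G) = 5 exactly.

Treewidth 5.
One such decomposition:
Bags: B1 = {0, 1, 2, 3, 4, 5}
Tree: (single bag)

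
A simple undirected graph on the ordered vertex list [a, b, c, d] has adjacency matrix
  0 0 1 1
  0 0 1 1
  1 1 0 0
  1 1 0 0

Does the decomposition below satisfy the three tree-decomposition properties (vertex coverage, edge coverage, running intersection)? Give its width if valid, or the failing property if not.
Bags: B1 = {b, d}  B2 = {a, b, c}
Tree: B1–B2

A tree decomposition must satisfy three properties: every vertex lies in some bag; for every edge, both endpoints lie together in some bag; and for every vertex, the bags containing it form a connected subtree. Here edge (a,d) lies in no bag, so the decomposition is invalid.

No — edge (a,d) lies in no bag.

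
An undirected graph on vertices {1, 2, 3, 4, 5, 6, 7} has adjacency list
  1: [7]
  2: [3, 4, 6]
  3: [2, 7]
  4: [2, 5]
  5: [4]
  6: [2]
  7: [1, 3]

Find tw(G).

A width-1 tree decomposition is:
Bags: B1 = {2, 4}  B2 = {2, 6}  B3 = {2, 3}  B4 = {4, 5}  B5 = {3, 7}  B6 = {1, 7}
Tree: B1–B2, B1–B3, B1–B4, B3–B5, B5–B6
The largest bag has 2 vertices, giving width 1; this decomposition certifies tw(G) ≤ 1. Since G has at least one edge (e.g. 4–2), it is not an edgeless graph, so tw(G) ≥ 1. The upper and lower bounds meet at 1, so that is the treewidth.

1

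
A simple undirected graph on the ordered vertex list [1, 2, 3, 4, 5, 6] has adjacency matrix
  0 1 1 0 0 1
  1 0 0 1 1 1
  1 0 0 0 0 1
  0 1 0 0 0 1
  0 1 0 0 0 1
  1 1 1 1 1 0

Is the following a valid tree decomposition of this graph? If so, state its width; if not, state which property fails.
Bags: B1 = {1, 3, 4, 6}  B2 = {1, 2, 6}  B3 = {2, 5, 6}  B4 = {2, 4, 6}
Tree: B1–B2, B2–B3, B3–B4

No — bags containing vertex 4 are not connected in the tree.

A tree decomposition must satisfy three properties: every vertex lies in some bag; for every edge, both endpoints lie together in some bag; and for every vertex, the bags containing it form a connected subtree. Here bags containing vertex 4 are not connected in the tree, so the decomposition is invalid.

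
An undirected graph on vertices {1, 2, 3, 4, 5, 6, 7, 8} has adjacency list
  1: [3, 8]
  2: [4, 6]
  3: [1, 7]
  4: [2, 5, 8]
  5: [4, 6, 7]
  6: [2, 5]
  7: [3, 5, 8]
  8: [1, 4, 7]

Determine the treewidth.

A width-2 tree decomposition is:
Bags: B1 = {1, 3, 7}  B2 = {1, 7, 8}  B3 = {5, 7, 8}  B4 = {4, 5, 8}  B5 = {4, 5, 6}  B6 = {2, 4, 6}
Tree: B1–B2, B2–B3, B3–B4, B4–B5, B5–B6
Each bag holds 3 vertices, so the decomposition has width 2, which upper-bounds the treewidth. The edges 3–1–8–7–3 form a cycle, so G is not a tree and its treewidth is at least 2. Therefore the treewidth is 2.

2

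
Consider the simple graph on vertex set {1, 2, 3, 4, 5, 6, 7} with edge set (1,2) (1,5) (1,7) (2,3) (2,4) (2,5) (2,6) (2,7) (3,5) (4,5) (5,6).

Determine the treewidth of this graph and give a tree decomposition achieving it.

Treewidth 2.
Bags: B1 = {1, 2, 5}  B2 = {1, 2, 7}  B3 = {2, 5, 6}  B4 = {2, 3, 5}  B5 = {2, 4, 5}
Tree: B1–B2, B1–B3, B3–B4, B1–B5

The largest bag has 3 vertices, giving width 2; this decomposition certifies tw(G) ≤ 2. On the other hand G contains the 3-clique {1, 2, 5}. A clique must lie in a single bag of any decomposition, so no decomposition can have width below 2. Therefore the treewidth is 2.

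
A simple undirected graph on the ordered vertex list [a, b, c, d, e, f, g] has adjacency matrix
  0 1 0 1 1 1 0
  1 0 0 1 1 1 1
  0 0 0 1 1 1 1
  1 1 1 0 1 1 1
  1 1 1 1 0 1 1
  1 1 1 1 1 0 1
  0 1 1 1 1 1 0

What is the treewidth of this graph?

4

A width-4 tree decomposition is:
Bags: B1 = {b, d, e, f, g}  B2 = {c, d, e, f, g}  B3 = {a, b, d, e, f}
Tree: B1–B2, B1–B3
Every bag has size at most 5, so the width is 5 − 1 = 4 and tw(G) ≤ 4. For the lower bound, the 5 vertices {c, d, e, f, g} are pairwise adjacent, and any tree decomposition puts a clique entirely inside one bag — forcing width ≥ 4. The upper and lower bounds meet at 4, so that is the treewidth.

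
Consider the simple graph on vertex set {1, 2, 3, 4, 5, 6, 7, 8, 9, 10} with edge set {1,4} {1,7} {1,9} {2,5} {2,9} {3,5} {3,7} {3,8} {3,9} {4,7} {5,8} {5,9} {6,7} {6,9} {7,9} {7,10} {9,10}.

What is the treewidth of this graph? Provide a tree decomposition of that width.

Each bag holds 3 vertices, so the decomposition has width 2, which upper-bounds the treewidth. Conversely, {3, 5, 8} is a clique of size 3, and the vertices of any clique must share a bag in every tree decomposition; so some bag has ≥ 3 vertices and tw(G) ≥ 2. Therefore the treewidth is 2.

Treewidth 2.
One such decomposition:
Bags: B1 = {7, 9, 10}  B2 = {3, 7, 9}  B3 = {3, 5, 9}  B4 = {2, 5, 9}  B5 = {1, 7, 9}  B6 = {3, 5, 8}  B7 = {1, 4, 7}  B8 = {6, 7, 9}
Tree: B1–B2, B2–B3, B3–B4, B1–B5, B3–B6, B5–B7, B5–B8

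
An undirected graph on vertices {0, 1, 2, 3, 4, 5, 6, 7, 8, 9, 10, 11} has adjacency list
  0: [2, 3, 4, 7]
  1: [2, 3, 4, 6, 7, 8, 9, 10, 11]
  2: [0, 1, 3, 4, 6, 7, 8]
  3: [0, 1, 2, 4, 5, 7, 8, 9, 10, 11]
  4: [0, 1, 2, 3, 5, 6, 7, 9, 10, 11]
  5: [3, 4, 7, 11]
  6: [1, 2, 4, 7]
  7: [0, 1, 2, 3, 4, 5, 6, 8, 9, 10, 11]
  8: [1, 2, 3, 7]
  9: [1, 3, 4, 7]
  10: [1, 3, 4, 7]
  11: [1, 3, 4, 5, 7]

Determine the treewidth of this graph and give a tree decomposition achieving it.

Treewidth 4.
Bags: B1 = {1, 3, 4, 7, 9}  B2 = {1, 3, 4, 7, 11}  B3 = {1, 2, 3, 4, 7}  B4 = {1, 3, 4, 7, 10}  B5 = {0, 2, 3, 4, 7}  B6 = {1, 2, 3, 7, 8}  B7 = {1, 2, 4, 6, 7}  B8 = {3, 4, 5, 7, 11}
Tree: B1–B2, B2–B3, B2–B4, B3–B5, B3–B6, B3–B7, B2–B8

Every bag has size at most 5, so the width is 5 − 1 = 4 and tw(G) ≤ 4. Conversely, {1, 2, 3, 7, 8} is a clique of size 5, and the vertices of any clique must share a bag in every tree decomposition; so some bag has ≥ 5 vertices and tw(G) ≥ 4. Combining the bounds, tw(G) = 4.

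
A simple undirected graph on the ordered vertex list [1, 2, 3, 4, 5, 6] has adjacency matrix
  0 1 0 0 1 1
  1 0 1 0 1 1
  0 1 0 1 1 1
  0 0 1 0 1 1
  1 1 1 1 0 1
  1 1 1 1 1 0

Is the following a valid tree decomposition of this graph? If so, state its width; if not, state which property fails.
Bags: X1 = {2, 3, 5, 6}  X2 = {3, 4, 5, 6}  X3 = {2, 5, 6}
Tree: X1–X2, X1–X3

A tree decomposition must satisfy three properties: every vertex lies in some bag; for every edge, both endpoints lie together in some bag; and for every vertex, the bags containing it form a connected subtree. Here vertex 1 appears in no bag, so the decomposition is invalid.

No — vertex 1 appears in no bag.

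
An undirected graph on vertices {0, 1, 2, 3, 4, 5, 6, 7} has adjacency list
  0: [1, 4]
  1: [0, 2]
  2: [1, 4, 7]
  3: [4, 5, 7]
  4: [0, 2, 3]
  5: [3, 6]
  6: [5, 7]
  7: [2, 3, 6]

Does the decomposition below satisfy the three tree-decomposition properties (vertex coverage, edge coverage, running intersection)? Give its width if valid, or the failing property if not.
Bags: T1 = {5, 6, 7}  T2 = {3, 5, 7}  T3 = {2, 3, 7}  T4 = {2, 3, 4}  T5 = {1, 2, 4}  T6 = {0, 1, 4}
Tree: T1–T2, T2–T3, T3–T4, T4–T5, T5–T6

Every vertex of G appears in some bag (union = {0, 1, 2, 3, 4, 5, 6, 7}); every edge is covered by a bag; and for each vertex v the set of bags containing v is connected in the bag tree. The decomposition is therefore valid. The largest bag has 3 vertices, so the width is 2.

Yes; width 2.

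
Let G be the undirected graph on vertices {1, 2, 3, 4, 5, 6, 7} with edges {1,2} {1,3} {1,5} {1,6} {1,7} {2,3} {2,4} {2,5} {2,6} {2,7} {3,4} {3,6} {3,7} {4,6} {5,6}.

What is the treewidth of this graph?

3

A width-3 tree decomposition is:
Bags: B1 = {1, 2, 3, 6}  B2 = {2, 3, 4, 6}  B3 = {1, 2, 5, 6}  B4 = {1, 2, 3, 7}
Tree: B1–B2, B1–B3, B1–B4
Each bag holds 4 vertices, so the decomposition has width 3, which upper-bounds the treewidth. For the lower bound, the 4 vertices {1, 2, 3, 6} are pairwise adjacent, and any tree decomposition puts a clique entirely inside one bag — forcing width ≥ 3. Combining the bounds, tw(G) = 3.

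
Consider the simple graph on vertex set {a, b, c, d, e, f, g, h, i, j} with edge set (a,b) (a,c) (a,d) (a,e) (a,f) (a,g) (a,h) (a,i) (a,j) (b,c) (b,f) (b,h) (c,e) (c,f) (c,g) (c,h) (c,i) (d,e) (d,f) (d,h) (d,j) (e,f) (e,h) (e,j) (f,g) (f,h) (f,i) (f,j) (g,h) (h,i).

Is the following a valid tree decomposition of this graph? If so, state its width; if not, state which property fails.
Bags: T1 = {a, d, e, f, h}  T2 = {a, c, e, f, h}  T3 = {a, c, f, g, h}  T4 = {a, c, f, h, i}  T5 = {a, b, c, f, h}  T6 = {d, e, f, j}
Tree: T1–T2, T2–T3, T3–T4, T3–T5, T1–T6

A tree decomposition must satisfy three properties: every vertex lies in some bag; for every edge, both endpoints lie together in some bag; and for every vertex, the bags containing it form a connected subtree. Here edge (a,j) lies in no bag, so the decomposition is invalid.

No — edge (a,j) lies in no bag.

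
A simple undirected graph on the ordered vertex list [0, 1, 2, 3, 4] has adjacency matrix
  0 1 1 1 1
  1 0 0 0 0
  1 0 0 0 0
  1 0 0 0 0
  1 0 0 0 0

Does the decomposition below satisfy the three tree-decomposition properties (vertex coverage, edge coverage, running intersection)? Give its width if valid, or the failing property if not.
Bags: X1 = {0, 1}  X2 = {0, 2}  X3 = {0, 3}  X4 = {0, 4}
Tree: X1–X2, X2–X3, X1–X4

Vertex coverage: the bags together contain {0, 1, 2, 3, 4}, the full vertex set. Edge coverage: each edge of G has both endpoints in at least one bag. Running intersection: for every vertex, the bags containing it form a connected subtree. All three properties hold, so this is a valid tree decomposition of width max|bag| − 1 = 1, and hence tw(G) ≤ 1.

Yes; width 1.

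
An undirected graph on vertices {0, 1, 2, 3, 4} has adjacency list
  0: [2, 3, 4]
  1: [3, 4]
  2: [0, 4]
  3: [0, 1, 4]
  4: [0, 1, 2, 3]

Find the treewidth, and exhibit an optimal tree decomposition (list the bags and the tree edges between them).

Every bag has size at most 3, so the width is 3 − 1 = 2 and tw(G) ≤ 2. For the lower bound, the 3 vertices {0, 2, 4} are pairwise adjacent, and any tree decomposition puts a clique entirely inside one bag — forcing width ≥ 2. The upper and lower bounds meet at 2, so that is the treewidth.

Treewidth 2.
Bags: B1 = {1, 3, 4}  B2 = {0, 3, 4}  B3 = {0, 2, 4}
Tree: B1–B2, B2–B3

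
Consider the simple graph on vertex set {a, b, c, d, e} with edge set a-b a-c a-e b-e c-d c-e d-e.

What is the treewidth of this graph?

2

A width-2 tree decomposition is:
Bags: B1 = {a, c, e}  B2 = {c, d, e}  B3 = {a, b, e}
Tree: B1–B2, B1–B3
Each bag holds 3 vertices, so the decomposition has width 2, which upper-bounds the treewidth. For the lower bound, the 3 vertices {c, d, e} are pairwise adjacent, and any tree decomposition puts a clique entirely inside one bag — forcing width ≥ 2. Combining the bounds, tw(G) = 2.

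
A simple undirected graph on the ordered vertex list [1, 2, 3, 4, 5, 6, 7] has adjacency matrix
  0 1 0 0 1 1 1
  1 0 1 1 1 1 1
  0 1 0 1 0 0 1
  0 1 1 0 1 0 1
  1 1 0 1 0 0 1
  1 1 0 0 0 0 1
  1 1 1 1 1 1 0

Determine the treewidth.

3

A width-3 tree decomposition is:
Bags: B1 = {1, 2, 5, 7}  B2 = {2, 4, 5, 7}  B3 = {1, 2, 6, 7}  B4 = {2, 3, 4, 7}
Tree: B1–B2, B1–B3, B2–B4
Each bag holds 4 vertices, so the decomposition has width 3, which upper-bounds the treewidth. For the lower bound, the 4 vertices {1, 2, 5, 7} are pairwise adjacent, and any tree decomposition puts a clique entirely inside one bag — forcing width ≥ 3. Combining the bounds, tw(G) = 3.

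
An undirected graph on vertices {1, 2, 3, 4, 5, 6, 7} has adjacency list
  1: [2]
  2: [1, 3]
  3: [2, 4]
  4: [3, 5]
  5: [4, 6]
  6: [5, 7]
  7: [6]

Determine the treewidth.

A width-1 tree decomposition is:
Bags: B1 = {1, 2}  B2 = {2, 3}  B3 = {3, 4}  B4 = {4, 5}  B5 = {5, 6}  B6 = {6, 7}
Tree: B1–B2, B2–B3, B3–B4, B4–B5, B5–B6
Each bag holds 2 vertices, so the decomposition has width 1, which upper-bounds the treewidth. Since G has at least one edge (e.g. 1–2), it is not an edgeless graph, so tw(G) ≥ 1. Therefore the treewidth is 1.

1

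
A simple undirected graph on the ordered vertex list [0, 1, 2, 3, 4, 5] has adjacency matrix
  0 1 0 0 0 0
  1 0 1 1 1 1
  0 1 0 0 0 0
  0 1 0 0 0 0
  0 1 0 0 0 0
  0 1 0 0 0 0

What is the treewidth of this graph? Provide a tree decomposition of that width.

Each bag holds 2 vertices, so the decomposition has width 1, which upper-bounds the treewidth. Any graph with an edge has treewidth ≥ 1, and G has the edge 1–4. Combining the bounds, tw(G) = 1.

Treewidth 1.
Bags: B1 = {1, 4}  B2 = {1, 5}  B3 = {0, 1}  B4 = {1, 2}  B5 = {1, 3}
Tree: B1–B2, B1–B3, B1–B4, B2–B5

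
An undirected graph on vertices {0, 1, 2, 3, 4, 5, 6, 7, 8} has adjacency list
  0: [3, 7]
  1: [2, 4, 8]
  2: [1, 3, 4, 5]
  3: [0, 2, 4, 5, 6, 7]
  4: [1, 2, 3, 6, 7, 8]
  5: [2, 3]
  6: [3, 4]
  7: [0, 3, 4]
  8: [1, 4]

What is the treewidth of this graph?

2

A width-2 tree decomposition is:
Bags: B1 = {2, 3, 5}  B2 = {2, 3, 4}  B3 = {3, 4, 7}  B4 = {1, 2, 4}  B5 = {1, 4, 8}  B6 = {3, 4, 6}  B7 = {0, 3, 7}
Tree: B1–B2, B2–B3, B2–B4, B4–B5, B3–B6, B3–B7
Each bag holds 3 vertices, so the decomposition has width 2, which upper-bounds the treewidth. Conversely, {1, 4, 8} is a clique of size 3, and the vertices of any clique must share a bag in every tree decomposition; so some bag has ≥ 3 vertices and tw(G) ≥ 2. Hence tw(G) = 2 exactly.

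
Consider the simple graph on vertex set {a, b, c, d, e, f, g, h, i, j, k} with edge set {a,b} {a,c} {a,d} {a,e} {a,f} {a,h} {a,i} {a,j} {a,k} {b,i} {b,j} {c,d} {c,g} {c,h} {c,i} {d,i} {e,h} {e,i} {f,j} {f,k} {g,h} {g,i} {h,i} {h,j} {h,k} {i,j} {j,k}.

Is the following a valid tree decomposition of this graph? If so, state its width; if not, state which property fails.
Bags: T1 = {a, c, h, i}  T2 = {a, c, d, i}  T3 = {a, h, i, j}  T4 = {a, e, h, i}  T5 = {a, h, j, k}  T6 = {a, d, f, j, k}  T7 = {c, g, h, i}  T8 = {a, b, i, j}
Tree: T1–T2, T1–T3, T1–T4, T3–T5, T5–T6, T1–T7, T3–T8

No — bags containing vertex d are not connected in the tree.

A tree decomposition must satisfy three properties: every vertex lies in some bag; for every edge, both endpoints lie together in some bag; and for every vertex, the bags containing it form a connected subtree. Here bags containing vertex d are not connected in the tree, so the decomposition is invalid.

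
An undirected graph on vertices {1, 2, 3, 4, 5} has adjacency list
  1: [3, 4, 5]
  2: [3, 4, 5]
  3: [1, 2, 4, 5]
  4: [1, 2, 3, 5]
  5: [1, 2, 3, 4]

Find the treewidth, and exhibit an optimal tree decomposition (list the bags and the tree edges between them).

Each bag holds 4 vertices, so the decomposition has width 3, which upper-bounds the treewidth. Conversely, {1, 3, 4, 5} is a clique of size 4, and the vertices of any clique must share a bag in every tree decomposition; so some bag has ≥ 4 vertices and tw(G) ≥ 3. The upper and lower bounds meet at 3, so that is the treewidth.

Treewidth 3.
One such decomposition:
Bags: B1 = {2, 3, 4, 5}  B2 = {1, 3, 4, 5}
Tree: B1–B2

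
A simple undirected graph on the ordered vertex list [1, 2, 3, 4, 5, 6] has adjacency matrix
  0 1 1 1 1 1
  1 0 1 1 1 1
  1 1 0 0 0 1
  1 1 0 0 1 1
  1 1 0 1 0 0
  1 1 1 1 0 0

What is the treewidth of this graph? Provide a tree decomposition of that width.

Treewidth 3.
Bags: B1 = {1, 2, 4, 6}  B2 = {1, 2, 3, 6}  B3 = {1, 2, 4, 5}
Tree: B1–B2, B1–B3

Every bag has size at most 4, so the width is 4 − 1 = 3 and tw(G) ≤ 3. For the lower bound, the 4 vertices {1, 2, 3, 6} are pairwise adjacent, and any tree decomposition puts a clique entirely inside one bag — forcing width ≥ 3. Combining the bounds, tw(G) = 3.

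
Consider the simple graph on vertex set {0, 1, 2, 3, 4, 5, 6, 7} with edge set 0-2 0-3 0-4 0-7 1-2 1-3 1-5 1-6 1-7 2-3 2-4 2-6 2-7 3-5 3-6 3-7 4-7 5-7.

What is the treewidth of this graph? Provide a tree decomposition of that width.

Every bag has size at most 4, so the width is 4 − 1 = 3 and tw(G) ≤ 3. On the other hand G contains the 4-clique {0, 2, 3, 7}. A clique must lie in a single bag of any decomposition, so no decomposition can have width below 3. The upper and lower bounds meet at 3, so that is the treewidth.

Treewidth 3.
Bags: B1 = {1, 2, 3, 7}  B2 = {0, 2, 3, 7}  B3 = {0, 2, 4, 7}  B4 = {1, 3, 5, 7}  B5 = {1, 2, 3, 6}
Tree: B1–B2, B2–B3, B1–B4, B1–B5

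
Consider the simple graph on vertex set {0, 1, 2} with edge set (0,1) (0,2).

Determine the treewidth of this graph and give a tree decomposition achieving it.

Treewidth 1.
Bags: B1 = {0, 2}  B2 = {0, 1}
Tree: B1–B2

Each bag holds 2 vertices, so the decomposition has width 1, which upper-bounds the treewidth. Any graph with an edge has treewidth ≥ 1, and G has the edge 0–2. Hence tw(G) = 1 exactly.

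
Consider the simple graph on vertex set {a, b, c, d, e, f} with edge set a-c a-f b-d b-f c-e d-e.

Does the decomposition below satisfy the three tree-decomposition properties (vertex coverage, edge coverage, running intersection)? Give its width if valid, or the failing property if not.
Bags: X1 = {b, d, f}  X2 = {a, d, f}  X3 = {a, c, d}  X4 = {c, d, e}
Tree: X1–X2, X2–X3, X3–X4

Yes; width 2.

Vertex coverage: the bags together contain {a, b, c, d, e, f}, the full vertex set. Edge coverage: each edge of G has both endpoints in at least one bag. Running intersection: for every vertex, the bags containing it form a connected subtree. All three properties hold, so this is a valid tree decomposition of width max|bag| − 1 = 2, and hence tw(G) ≤ 2.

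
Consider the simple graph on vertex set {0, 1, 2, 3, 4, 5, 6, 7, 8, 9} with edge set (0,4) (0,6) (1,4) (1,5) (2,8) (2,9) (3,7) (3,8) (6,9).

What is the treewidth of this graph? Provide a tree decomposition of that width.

Treewidth 1.
Bags: B1 = {3, 7}  B2 = {3, 8}  B3 = {2, 8}  B4 = {2, 9}  B5 = {6, 9}  B6 = {0, 6}  B7 = {0, 4}  B8 = {1, 4}  B9 = {1, 5}
Tree: B1–B2, B2–B3, B3–B4, B4–B5, B5–B6, B6–B7, B7–B8, B8–B9

Every bag has size at most 2, so the width is 2 − 1 = 1 and tw(G) ≤ 1. Since G has at least one edge (e.g. 7–3), it is not an edgeless graph, so tw(G) ≥ 1. Combining the bounds, tw(G) = 1.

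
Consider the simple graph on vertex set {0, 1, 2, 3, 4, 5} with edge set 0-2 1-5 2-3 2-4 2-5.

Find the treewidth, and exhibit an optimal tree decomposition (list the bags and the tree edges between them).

Treewidth 1.
Bags: B1 = {2, 4}  B2 = {0, 2}  B3 = {2, 5}  B4 = {2, 3}  B5 = {1, 5}
Tree: B1–B2, B1–B3, B3–B4, B3–B5

The largest bag has 2 vertices, giving width 1; this decomposition certifies tw(G) ≤ 1. G has an edge, so its treewidth is at least 1. Hence tw(G) = 1 exactly.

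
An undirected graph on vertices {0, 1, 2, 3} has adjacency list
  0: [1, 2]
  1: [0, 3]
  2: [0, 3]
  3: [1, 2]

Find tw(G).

A width-2 tree decomposition is:
Bags: B1 = {0, 1, 3}  B2 = {0, 2, 3}
Tree: B1–B2
The largest bag has 3 vertices, giving width 2; this decomposition certifies tw(G) ≤ 2. Since 3–1–0–2–3 is a cycle in G, G is not acyclic. Forests are exactly the graphs of treewidth ≤ 1, so tw(G) ≥ 2. Therefore the treewidth is 2.

2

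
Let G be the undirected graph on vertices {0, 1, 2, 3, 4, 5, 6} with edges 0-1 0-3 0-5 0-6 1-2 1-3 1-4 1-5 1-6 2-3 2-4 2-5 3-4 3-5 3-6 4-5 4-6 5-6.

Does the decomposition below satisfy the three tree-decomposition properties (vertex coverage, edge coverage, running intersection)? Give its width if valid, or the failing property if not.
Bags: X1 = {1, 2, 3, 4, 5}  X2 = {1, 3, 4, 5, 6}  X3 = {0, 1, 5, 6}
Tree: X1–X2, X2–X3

No — edge (3,0) lies in no bag.

A tree decomposition must satisfy three properties: every vertex lies in some bag; for every edge, both endpoints lie together in some bag; and for every vertex, the bags containing it form a connected subtree. Here edge (3,0) lies in no bag, so the decomposition is invalid.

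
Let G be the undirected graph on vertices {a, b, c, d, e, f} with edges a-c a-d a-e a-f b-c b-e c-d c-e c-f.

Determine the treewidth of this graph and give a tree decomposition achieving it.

Treewidth 2.
One optimal decomposition is:
Bags: B1 = {a, c, e}  B2 = {a, c, d}  B3 = {a, c, f}  B4 = {b, c, e}
Tree: B1–B2, B2–B3, B1–B4

Each bag holds 3 vertices, so the decomposition has width 2, which upper-bounds the treewidth. For the lower bound, the 3 vertices {a, c, d} are pairwise adjacent, and any tree decomposition puts a clique entirely inside one bag — forcing width ≥ 2. Combining the bounds, tw(G) = 2.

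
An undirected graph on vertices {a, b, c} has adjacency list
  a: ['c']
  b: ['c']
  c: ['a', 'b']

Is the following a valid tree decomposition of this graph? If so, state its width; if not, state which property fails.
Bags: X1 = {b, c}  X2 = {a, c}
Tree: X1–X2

Yes; width 1.

Vertex coverage: the bags together contain {a, b, c}, the full vertex set. Edge coverage: each edge of G has both endpoints in at least one bag. Running intersection: for every vertex, the bags containing it form a connected subtree. All three properties hold, so this is a valid tree decomposition of width max|bag| − 1 = 1, and hence tw(G) ≤ 1.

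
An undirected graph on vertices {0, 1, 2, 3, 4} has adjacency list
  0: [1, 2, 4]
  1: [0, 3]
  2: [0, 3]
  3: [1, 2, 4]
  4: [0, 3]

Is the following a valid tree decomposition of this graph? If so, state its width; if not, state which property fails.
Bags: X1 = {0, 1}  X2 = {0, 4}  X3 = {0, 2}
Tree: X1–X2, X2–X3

No — vertex 3 appears in no bag.

A tree decomposition must satisfy three properties: every vertex lies in some bag; for every edge, both endpoints lie together in some bag; and for every vertex, the bags containing it form a connected subtree. Here vertex 3 appears in no bag, so the decomposition is invalid.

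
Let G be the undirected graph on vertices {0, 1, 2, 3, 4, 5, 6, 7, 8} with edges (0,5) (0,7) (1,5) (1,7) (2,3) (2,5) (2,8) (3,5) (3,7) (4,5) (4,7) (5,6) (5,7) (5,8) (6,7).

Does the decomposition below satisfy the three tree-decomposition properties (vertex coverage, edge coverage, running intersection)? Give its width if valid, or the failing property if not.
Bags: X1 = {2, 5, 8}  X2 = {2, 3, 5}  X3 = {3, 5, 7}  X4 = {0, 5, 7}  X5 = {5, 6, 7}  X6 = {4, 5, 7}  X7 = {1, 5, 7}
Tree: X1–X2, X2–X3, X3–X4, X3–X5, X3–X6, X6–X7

Vertex coverage: the bags together contain {0, 1, 2, 3, 4, 5, 6, 7, 8}, the full vertex set. Edge coverage: each edge of G has both endpoints in at least one bag. Running intersection: for every vertex, the bags containing it form a connected subtree. All three properties hold, so this is a valid tree decomposition of width max|bag| − 1 = 2, and hence tw(G) ≤ 2.

Yes; width 2.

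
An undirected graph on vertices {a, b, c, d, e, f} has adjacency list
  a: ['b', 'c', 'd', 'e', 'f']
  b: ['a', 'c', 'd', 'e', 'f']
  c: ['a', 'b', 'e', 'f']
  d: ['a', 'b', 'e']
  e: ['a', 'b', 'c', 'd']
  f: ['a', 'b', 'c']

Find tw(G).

A width-3 tree decomposition is:
Bags: B1 = {a, b, c, e}  B2 = {a, b, d, e}  B3 = {a, b, c, f}
Tree: B1–B2, B1–B3
The largest bag has 4 vertices, giving width 3; this decomposition certifies tw(G) ≤ 3. On the other hand G contains the 4-clique {a, b, d, e}. A clique must lie in a single bag of any decomposition, so no decomposition can have width below 3. Hence tw(G) = 3 exactly.

3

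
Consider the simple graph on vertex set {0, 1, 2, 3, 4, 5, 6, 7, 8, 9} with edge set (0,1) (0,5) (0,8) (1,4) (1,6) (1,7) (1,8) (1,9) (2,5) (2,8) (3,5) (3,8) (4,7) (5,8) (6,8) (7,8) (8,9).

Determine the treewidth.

A width-2 tree decomposition is:
Bags: B1 = {0, 5, 8}  B2 = {0, 1, 8}  B3 = {1, 8, 9}  B4 = {1, 7, 8}  B5 = {1, 6, 8}  B6 = {1, 4, 7}  B7 = {2, 5, 8}  B8 = {3, 5, 8}
Tree: B1–B2, B2–B3, B3–B4, B4–B5, B4–B6, B1–B7, B1–B8
Each bag holds 3 vertices, so the decomposition has width 2, which upper-bounds the treewidth. Conversely, {0, 1, 8} is a clique of size 3, and the vertices of any clique must share a bag in every tree decomposition; so some bag has ≥ 3 vertices and tw(G) ≥ 2. The upper and lower bounds meet at 2, so that is the treewidth.

2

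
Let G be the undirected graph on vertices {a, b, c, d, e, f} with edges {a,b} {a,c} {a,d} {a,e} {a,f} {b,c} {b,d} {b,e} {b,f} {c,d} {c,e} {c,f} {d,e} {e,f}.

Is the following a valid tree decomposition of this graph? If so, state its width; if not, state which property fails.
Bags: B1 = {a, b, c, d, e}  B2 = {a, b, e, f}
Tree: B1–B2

No — edge (c,f) lies in no bag.

A tree decomposition must satisfy three properties: every vertex lies in some bag; for every edge, both endpoints lie together in some bag; and for every vertex, the bags containing it form a connected subtree. Here edge (c,f) lies in no bag, so the decomposition is invalid.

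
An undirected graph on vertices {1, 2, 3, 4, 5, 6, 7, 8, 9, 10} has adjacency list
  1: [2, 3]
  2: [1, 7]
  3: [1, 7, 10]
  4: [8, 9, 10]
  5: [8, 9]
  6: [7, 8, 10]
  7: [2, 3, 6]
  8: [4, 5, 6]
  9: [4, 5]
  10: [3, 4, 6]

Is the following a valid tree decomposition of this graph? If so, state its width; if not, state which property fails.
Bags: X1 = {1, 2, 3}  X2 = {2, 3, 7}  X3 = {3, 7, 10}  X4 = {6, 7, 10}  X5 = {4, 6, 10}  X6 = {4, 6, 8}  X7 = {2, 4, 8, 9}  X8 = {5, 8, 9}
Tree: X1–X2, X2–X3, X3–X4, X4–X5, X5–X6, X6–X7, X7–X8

No — bags containing vertex 2 are not connected in the tree.

A tree decomposition must satisfy three properties: every vertex lies in some bag; for every edge, both endpoints lie together in some bag; and for every vertex, the bags containing it form a connected subtree. Here bags containing vertex 2 are not connected in the tree, so the decomposition is invalid.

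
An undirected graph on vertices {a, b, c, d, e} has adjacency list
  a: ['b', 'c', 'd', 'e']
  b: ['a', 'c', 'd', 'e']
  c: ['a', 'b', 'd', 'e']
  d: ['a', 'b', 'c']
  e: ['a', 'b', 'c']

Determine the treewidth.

A width-3 tree decomposition is:
Bags: B1 = {a, b, c, d}  B2 = {a, b, c, e}
Tree: B1–B2
The largest bag has 4 vertices, giving width 3; this decomposition certifies tw(G) ≤ 3. On the other hand G contains the 4-clique {a, b, c, d}. A clique must lie in a single bag of any decomposition, so no decomposition can have width below 3. Hence tw(G) = 3 exactly.

3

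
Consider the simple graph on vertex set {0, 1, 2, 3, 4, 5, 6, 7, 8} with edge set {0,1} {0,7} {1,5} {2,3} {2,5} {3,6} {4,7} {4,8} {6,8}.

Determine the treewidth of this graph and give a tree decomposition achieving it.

The largest bag has 3 vertices, giving width 2; this decomposition certifies tw(G) ≤ 2. Since 5–1–0–7–4–8–6–3–2–5 is a cycle in G, G is not acyclic. Forests are exactly the graphs of treewidth ≤ 1, so tw(G) ≥ 2. Combining the bounds, tw(G) = 2.

Treewidth 2.
One optimal decomposition is:
Bags: B1 = {0, 1, 5}  B2 = {0, 5, 7}  B3 = {4, 5, 7}  B4 = {4, 5, 8}  B5 = {5, 6, 8}  B6 = {3, 5, 6}  B7 = {2, 3, 5}
Tree: B1–B2, B2–B3, B3–B4, B4–B5, B5–B6, B6–B7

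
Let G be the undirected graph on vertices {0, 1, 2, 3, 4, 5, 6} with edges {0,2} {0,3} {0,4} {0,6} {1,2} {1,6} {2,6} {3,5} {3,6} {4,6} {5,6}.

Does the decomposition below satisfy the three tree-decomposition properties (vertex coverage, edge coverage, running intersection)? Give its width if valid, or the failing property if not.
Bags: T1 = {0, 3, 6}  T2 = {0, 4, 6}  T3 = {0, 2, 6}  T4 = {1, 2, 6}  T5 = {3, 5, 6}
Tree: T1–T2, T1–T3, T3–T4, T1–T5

Vertex coverage: the bags together contain {0, 1, 2, 3, 4, 5, 6}, the full vertex set. Edge coverage: each edge of G has both endpoints in at least one bag. Running intersection: for every vertex, the bags containing it form a connected subtree. All three properties hold, so this is a valid tree decomposition of width max|bag| − 1 = 2, and hence tw(G) ≤ 2.

Yes; width 2.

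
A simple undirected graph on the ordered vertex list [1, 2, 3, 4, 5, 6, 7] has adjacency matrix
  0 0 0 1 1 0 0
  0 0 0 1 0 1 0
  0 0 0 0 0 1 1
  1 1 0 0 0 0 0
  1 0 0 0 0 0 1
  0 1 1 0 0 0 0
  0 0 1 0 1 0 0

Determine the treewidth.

2

A width-2 tree decomposition is:
Bags: B1 = {2, 4, 6}  B2 = {3, 4, 6}  B3 = {3, 4, 7}  B4 = {4, 5, 7}  B5 = {1, 4, 5}
Tree: B1–B2, B2–B3, B3–B4, B4–B5
Each bag holds 3 vertices, so the decomposition has width 2, which upper-bounds the treewidth. For the lower bound, G contains the cycle 4–2–6–3–7–5–1–4, so G is not a forest; only forests have treewidth ≤ 1, hence tw(G) ≥ 2. Hence tw(G) = 2 exactly.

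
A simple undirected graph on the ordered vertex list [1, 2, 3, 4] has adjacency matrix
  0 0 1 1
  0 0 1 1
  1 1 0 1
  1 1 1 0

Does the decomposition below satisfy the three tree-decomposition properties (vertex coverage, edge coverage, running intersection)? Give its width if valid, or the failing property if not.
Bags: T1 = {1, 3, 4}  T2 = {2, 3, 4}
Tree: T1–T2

Yes; width 2.

Checking the three conditions: (i) the bags cover all of {1, 2, 3, 4}; (ii) for each edge, some bag contains both endpoints; (iii) the bags containing any fixed vertex form a subtree. All hold, so the decomposition is valid with width 3 − 1 = 2.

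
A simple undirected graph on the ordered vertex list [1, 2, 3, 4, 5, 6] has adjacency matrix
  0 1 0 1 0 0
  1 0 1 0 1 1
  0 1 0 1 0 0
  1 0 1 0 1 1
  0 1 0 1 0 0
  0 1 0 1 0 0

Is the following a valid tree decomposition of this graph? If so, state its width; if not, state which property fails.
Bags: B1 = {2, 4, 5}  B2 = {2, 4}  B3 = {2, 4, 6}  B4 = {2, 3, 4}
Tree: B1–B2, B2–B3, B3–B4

A tree decomposition must satisfy three properties: every vertex lies in some bag; for every edge, both endpoints lie together in some bag; and for every vertex, the bags containing it form a connected subtree. Here vertex 1 appears in no bag, so the decomposition is invalid.

No — vertex 1 appears in no bag.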